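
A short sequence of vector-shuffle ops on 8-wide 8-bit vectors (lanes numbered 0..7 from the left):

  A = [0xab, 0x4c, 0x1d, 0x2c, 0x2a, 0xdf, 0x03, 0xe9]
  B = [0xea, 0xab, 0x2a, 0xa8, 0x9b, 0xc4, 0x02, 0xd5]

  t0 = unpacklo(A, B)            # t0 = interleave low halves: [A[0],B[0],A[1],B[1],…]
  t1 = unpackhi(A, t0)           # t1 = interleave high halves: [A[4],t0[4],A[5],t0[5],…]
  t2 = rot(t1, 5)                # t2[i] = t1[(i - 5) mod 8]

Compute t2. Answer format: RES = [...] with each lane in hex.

RES = [ 0x2a  0x03  0x2c  0xe9  0xa8  0x2a  0x1d  0xdf ]

  t0: ab ea 4c ab 1d 2a 2c a8
  t1: 2a 1d df 2a 03 2c e9 a8
  t2: 2a 03 2c e9 a8 2a 1d df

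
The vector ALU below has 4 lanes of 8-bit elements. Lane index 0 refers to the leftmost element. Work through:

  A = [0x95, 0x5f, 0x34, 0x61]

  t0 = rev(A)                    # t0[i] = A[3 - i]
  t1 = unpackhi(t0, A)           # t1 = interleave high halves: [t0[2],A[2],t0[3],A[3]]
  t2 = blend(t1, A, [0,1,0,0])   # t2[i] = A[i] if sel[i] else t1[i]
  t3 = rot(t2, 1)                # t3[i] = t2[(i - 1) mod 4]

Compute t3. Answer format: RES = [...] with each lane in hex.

RES = [0x61, 0x5f, 0x5f, 0x95]

→ t0 |61|34|5f|95|
→ t1 |5f|34|95|61|
→ t2 |5f|5f|95|61|
→ t3 |61|5f|5f|95|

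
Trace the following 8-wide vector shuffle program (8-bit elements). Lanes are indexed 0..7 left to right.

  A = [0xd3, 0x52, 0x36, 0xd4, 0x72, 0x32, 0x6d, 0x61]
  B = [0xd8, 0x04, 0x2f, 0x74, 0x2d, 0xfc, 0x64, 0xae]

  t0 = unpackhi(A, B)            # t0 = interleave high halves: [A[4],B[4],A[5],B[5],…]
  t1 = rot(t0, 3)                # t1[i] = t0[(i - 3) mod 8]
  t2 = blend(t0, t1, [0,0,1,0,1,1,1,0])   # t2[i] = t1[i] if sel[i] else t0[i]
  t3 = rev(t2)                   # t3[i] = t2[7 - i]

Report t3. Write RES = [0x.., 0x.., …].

RES = [0xae, 0xfc, 0x32, 0x2d, 0xfc, 0xae, 0x2d, 0x72]

t0 = [0x72, 0x2d, 0x32, 0xfc, 0x6d, 0x64, 0x61, 0xae]
t1 = [0x64, 0x61, 0xae, 0x72, 0x2d, 0x32, 0xfc, 0x6d]
t2 = [0x72, 0x2d, 0xae, 0xfc, 0x2d, 0x32, 0xfc, 0xae]
t3 = [0xae, 0xfc, 0x32, 0x2d, 0xfc, 0xae, 0x2d, 0x72]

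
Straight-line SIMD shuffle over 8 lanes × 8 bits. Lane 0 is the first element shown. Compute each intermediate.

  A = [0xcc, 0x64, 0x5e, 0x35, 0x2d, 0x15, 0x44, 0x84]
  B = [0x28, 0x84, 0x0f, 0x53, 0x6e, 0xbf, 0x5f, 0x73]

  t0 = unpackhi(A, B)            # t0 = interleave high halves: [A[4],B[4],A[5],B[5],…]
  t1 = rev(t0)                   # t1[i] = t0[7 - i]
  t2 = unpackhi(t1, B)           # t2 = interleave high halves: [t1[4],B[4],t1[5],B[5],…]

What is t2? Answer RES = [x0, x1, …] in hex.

RES = [ 0xbf  0x6e  0x15  0xbf  0x6e  0x5f  0x2d  0x73 ]

t0 = [0x2d, 0x6e, 0x15, 0xbf, 0x44, 0x5f, 0x84, 0x73]
t1 = [0x73, 0x84, 0x5f, 0x44, 0xbf, 0x15, 0x6e, 0x2d]
t2 = [0xbf, 0x6e, 0x15, 0xbf, 0x6e, 0x5f, 0x2d, 0x73]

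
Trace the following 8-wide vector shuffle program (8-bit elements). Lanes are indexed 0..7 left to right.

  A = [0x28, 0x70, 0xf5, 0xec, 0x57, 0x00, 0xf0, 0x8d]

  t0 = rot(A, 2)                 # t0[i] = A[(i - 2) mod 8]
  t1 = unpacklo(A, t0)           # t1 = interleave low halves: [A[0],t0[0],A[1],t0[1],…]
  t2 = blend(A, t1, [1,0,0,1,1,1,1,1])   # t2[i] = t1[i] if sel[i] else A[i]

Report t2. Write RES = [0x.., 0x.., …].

t0 = [0xf0, 0x8d, 0x28, 0x70, 0xf5, 0xec, 0x57, 0x00]
t1 = [0x28, 0xf0, 0x70, 0x8d, 0xf5, 0x28, 0xec, 0x70]
t2 = [0x28, 0x70, 0xf5, 0x8d, 0xf5, 0x28, 0xec, 0x70]

RES = [ 0x28  0x70  0xf5  0x8d  0xf5  0x28  0xec  0x70 ]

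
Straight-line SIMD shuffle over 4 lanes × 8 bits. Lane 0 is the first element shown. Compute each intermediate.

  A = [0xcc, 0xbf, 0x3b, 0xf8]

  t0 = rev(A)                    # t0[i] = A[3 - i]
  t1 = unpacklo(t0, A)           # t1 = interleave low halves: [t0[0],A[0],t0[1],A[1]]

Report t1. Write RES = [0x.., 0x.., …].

  t0: f8 3b bf cc
  t1: f8 cc 3b bf

RES = [ 0xf8  0xcc  0x3b  0xbf ]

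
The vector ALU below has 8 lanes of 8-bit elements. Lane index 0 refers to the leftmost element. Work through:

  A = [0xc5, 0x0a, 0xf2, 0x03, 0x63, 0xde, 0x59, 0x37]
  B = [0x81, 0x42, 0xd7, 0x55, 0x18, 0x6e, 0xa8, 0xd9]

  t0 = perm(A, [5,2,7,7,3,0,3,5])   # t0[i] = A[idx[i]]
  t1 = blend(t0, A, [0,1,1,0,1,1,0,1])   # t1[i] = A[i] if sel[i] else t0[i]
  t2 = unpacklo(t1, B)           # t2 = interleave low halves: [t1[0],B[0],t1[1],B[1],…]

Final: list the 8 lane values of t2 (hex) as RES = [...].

RES = [ 0xde  0x81  0x0a  0x42  0xf2  0xd7  0x37  0x55 ]

t0 = [0xde, 0xf2, 0x37, 0x37, 0x03, 0xc5, 0x03, 0xde]
t1 = [0xde, 0x0a, 0xf2, 0x37, 0x63, 0xde, 0x03, 0x37]
t2 = [0xde, 0x81, 0x0a, 0x42, 0xf2, 0xd7, 0x37, 0x55]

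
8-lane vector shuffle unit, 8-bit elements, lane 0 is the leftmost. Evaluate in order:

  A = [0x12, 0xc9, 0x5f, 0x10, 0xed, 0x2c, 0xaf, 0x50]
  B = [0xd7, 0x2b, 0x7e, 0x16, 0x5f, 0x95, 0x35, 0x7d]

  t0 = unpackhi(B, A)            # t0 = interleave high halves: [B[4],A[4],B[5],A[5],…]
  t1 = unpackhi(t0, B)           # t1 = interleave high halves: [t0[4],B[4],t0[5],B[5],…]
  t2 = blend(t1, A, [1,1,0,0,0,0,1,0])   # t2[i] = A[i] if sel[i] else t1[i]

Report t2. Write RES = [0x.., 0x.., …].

RES = [ 0x12  0xc9  0xaf  0x95  0x7d  0x35  0xaf  0x7d ]

  t0: 5f ed 95 2c 35 af 7d 50
  t1: 35 5f af 95 7d 35 50 7d
  t2: 12 c9 af 95 7d 35 af 7d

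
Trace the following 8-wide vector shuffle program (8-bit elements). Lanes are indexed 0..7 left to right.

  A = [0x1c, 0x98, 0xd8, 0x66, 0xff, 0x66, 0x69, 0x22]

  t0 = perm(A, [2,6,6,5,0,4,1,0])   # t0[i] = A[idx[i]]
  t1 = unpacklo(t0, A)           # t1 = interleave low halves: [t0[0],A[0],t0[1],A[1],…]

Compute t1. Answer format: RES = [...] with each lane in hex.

RES = [0xd8, 0x1c, 0x69, 0x98, 0x69, 0xd8, 0x66, 0x66]

t0 = [0xd8, 0x69, 0x69, 0x66, 0x1c, 0xff, 0x98, 0x1c]
t1 = [0xd8, 0x1c, 0x69, 0x98, 0x69, 0xd8, 0x66, 0x66]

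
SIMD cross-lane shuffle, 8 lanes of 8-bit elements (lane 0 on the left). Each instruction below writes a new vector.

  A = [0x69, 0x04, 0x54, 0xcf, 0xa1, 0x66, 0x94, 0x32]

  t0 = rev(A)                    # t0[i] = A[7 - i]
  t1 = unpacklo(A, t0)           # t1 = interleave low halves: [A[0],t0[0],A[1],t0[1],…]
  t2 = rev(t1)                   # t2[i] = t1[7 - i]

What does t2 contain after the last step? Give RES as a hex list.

RES = [0xa1, 0xcf, 0x66, 0x54, 0x94, 0x04, 0x32, 0x69]

  t0: 32 94 66 a1 cf 54 04 69
  t1: 69 32 04 94 54 66 cf a1
  t2: a1 cf 66 54 94 04 32 69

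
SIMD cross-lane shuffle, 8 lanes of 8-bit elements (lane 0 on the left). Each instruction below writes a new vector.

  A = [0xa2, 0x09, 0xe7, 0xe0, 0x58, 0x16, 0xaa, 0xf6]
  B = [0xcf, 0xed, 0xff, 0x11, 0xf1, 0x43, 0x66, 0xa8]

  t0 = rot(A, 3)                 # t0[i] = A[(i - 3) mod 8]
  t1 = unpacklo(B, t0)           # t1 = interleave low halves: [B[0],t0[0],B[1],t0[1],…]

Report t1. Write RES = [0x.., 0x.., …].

RES = [0xcf, 0x16, 0xed, 0xaa, 0xff, 0xf6, 0x11, 0xa2]

  t0: 16 aa f6 a2 09 e7 e0 58
  t1: cf 16 ed aa ff f6 11 a2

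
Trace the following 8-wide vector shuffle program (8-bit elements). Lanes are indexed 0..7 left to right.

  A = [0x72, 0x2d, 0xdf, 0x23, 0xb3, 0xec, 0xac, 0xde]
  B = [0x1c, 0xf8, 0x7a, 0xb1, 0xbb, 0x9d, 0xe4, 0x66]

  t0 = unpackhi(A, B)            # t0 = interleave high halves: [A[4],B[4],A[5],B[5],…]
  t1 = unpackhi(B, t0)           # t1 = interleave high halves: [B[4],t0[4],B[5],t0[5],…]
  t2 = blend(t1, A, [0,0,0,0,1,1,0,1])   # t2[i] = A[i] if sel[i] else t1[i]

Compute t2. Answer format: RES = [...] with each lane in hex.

→ t0 |b3|bb|ec|9d|ac|e4|de|66|
→ t1 |bb|ac|9d|e4|e4|de|66|66|
→ t2 |bb|ac|9d|e4|b3|ec|66|de|

RES = [0xbb, 0xac, 0x9d, 0xe4, 0xb3, 0xec, 0x66, 0xde]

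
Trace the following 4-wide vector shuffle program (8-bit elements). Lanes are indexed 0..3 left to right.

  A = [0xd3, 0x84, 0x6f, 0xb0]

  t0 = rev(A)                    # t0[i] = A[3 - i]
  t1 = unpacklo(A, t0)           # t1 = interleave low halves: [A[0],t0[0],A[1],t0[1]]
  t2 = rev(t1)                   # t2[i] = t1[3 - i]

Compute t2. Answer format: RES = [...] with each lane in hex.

RES = [ 0x6f  0x84  0xb0  0xd3 ]

→ t0 |b0|6f|84|d3|
→ t1 |d3|b0|84|6f|
→ t2 |6f|84|b0|d3|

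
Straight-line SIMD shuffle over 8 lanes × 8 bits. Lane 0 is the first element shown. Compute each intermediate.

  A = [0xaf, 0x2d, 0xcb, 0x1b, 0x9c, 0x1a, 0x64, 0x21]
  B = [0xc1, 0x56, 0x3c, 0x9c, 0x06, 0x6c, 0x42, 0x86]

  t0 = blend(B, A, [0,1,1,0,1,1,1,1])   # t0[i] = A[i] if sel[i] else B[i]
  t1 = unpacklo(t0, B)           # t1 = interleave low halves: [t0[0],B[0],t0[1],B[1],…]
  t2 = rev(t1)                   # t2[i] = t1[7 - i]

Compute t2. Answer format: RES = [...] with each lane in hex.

RES = [0x9c, 0x9c, 0x3c, 0xcb, 0x56, 0x2d, 0xc1, 0xc1]

  t0: c1 2d cb 9c 9c 1a 64 21
  t1: c1 c1 2d 56 cb 3c 9c 9c
  t2: 9c 9c 3c cb 56 2d c1 c1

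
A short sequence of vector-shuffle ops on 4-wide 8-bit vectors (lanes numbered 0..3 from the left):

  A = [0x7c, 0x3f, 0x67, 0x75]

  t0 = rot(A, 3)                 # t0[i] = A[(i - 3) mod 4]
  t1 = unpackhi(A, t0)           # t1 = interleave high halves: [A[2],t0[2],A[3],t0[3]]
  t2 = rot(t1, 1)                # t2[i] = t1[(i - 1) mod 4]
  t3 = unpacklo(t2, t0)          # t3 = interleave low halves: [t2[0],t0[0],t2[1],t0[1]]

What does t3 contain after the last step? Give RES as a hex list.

RES = [0x7c, 0x3f, 0x67, 0x67]

  t0: 3f 67 75 7c
  t1: 67 75 75 7c
  t2: 7c 67 75 75
  t3: 7c 3f 67 67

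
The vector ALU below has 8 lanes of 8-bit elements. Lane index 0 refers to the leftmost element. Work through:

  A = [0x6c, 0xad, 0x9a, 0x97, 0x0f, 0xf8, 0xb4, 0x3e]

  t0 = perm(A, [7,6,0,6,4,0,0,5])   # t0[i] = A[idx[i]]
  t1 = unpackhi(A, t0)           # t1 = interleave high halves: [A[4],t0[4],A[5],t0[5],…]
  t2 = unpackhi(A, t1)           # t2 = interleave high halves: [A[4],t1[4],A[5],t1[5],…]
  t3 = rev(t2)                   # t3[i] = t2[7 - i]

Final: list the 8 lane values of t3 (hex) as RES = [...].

→ t0 |3e|b4|6c|b4|0f|6c|6c|f8|
→ t1 |0f|0f|f8|6c|b4|6c|3e|f8|
→ t2 |0f|b4|f8|6c|b4|3e|3e|f8|
→ t3 |f8|3e|3e|b4|6c|f8|b4|0f|

RES = [0xf8, 0x3e, 0x3e, 0xb4, 0x6c, 0xf8, 0xb4, 0x0f]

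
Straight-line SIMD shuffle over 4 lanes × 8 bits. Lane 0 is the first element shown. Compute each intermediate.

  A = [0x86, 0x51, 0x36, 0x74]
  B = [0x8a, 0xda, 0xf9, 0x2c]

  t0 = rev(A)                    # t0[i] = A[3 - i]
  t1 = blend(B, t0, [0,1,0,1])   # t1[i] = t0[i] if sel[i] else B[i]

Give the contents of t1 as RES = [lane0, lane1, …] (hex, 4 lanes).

RES = [0x8a, 0x36, 0xf9, 0x86]

  t0: 74 36 51 86
  t1: 8a 36 f9 86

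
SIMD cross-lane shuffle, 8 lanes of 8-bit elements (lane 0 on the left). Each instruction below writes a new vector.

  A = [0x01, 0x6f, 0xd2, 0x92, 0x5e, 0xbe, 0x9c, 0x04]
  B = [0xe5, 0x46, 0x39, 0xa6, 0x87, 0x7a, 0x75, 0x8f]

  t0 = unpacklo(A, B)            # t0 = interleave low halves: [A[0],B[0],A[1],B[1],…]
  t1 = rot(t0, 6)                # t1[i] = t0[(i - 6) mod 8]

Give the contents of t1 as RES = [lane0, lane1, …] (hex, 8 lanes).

→ t0 |01|e5|6f|46|d2|39|92|a6|
→ t1 |6f|46|d2|39|92|a6|01|e5|

RES = [ 0x6f  0x46  0xd2  0x39  0x92  0xa6  0x01  0xe5 ]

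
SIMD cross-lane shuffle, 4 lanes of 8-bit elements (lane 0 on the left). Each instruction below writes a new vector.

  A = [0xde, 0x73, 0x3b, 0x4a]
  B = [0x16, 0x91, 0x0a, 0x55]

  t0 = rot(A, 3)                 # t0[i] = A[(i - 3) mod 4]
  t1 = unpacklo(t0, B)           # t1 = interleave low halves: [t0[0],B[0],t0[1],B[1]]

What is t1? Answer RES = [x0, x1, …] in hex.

RES = [ 0x73  0x16  0x3b  0x91 ]

t0 = [0x73, 0x3b, 0x4a, 0xde]
t1 = [0x73, 0x16, 0x3b, 0x91]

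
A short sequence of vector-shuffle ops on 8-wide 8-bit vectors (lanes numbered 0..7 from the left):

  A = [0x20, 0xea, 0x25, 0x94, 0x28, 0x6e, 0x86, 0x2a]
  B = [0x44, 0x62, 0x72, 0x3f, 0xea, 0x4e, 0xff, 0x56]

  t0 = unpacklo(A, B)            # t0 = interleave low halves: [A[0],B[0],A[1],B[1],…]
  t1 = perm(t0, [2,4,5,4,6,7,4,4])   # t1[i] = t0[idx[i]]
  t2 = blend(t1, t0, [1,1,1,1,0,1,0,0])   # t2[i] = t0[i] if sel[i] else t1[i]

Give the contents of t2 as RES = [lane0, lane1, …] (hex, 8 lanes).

RES = [0x20, 0x44, 0xea, 0x62, 0x94, 0x72, 0x25, 0x25]

t0 = [0x20, 0x44, 0xea, 0x62, 0x25, 0x72, 0x94, 0x3f]
t1 = [0xea, 0x25, 0x72, 0x25, 0x94, 0x3f, 0x25, 0x25]
t2 = [0x20, 0x44, 0xea, 0x62, 0x94, 0x72, 0x25, 0x25]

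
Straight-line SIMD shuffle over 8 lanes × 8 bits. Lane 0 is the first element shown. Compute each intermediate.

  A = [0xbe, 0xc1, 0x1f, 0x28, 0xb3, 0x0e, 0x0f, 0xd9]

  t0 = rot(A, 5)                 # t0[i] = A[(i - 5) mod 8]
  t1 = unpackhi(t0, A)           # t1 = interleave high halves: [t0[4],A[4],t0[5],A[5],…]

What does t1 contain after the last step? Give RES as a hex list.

→ t0 |28|b3|0e|0f|d9|be|c1|1f|
→ t1 |d9|b3|be|0e|c1|0f|1f|d9|

RES = [0xd9, 0xb3, 0xbe, 0x0e, 0xc1, 0x0f, 0x1f, 0xd9]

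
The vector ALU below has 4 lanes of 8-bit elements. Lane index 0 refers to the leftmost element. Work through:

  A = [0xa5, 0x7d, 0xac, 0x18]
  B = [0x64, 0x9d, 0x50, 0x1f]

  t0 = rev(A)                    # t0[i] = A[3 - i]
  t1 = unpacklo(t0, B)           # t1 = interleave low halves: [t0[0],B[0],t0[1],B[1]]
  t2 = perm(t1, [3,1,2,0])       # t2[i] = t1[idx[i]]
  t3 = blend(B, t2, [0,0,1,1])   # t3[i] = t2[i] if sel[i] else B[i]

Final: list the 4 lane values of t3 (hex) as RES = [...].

→ t0 |18|ac|7d|a5|
→ t1 |18|64|ac|9d|
→ t2 |9d|64|ac|18|
→ t3 |64|9d|ac|18|

RES = [ 0x64  0x9d  0xac  0x18 ]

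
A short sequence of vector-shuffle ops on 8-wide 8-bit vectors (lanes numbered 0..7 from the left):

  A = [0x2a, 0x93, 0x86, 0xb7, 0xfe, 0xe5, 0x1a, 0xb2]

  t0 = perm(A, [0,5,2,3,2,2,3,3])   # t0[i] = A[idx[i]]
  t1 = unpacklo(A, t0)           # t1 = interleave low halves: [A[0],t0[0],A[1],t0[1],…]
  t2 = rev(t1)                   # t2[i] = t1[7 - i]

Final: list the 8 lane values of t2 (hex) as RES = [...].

RES = [0xb7, 0xb7, 0x86, 0x86, 0xe5, 0x93, 0x2a, 0x2a]

→ t0 |2a|e5|86|b7|86|86|b7|b7|
→ t1 |2a|2a|93|e5|86|86|b7|b7|
→ t2 |b7|b7|86|86|e5|93|2a|2a|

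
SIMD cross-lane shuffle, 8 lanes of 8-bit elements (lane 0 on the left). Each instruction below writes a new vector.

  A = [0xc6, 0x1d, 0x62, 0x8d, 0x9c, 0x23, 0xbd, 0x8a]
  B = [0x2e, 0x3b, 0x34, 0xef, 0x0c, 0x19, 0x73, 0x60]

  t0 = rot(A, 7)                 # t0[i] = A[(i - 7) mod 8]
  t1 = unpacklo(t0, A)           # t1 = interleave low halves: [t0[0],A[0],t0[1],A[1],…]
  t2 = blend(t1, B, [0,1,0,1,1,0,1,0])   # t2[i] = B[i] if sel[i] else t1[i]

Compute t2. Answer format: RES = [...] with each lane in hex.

RES = [0x1d, 0x3b, 0x62, 0xef, 0x0c, 0x62, 0x73, 0x8d]

→ t0 |1d|62|8d|9c|23|bd|8a|c6|
→ t1 |1d|c6|62|1d|8d|62|9c|8d|
→ t2 |1d|3b|62|ef|0c|62|73|8d|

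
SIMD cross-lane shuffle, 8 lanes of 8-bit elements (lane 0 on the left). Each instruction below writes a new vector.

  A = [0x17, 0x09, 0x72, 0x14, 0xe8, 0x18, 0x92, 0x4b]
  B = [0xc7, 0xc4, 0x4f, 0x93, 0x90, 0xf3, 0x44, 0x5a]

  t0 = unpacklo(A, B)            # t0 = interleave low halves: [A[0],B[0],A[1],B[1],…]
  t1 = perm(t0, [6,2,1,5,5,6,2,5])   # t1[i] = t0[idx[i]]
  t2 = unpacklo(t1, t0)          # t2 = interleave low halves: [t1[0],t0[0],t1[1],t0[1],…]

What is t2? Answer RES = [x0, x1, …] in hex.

RES = [0x14, 0x17, 0x09, 0xc7, 0xc7, 0x09, 0x4f, 0xc4]

→ t0 |17|c7|09|c4|72|4f|14|93|
→ t1 |14|09|c7|4f|4f|14|09|4f|
→ t2 |14|17|09|c7|c7|09|4f|c4|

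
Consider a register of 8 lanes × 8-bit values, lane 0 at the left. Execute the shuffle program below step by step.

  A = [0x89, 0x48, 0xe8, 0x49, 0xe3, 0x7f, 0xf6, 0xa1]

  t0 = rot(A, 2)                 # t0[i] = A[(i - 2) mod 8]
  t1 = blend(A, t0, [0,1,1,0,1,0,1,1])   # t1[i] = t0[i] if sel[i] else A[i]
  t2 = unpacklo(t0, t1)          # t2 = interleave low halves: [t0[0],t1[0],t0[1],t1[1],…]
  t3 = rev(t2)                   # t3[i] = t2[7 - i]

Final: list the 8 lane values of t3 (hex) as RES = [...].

→ t0 |f6|a1|89|48|e8|49|e3|7f|
→ t1 |89|a1|89|49|e8|7f|e3|7f|
→ t2 |f6|89|a1|a1|89|89|48|49|
→ t3 |49|48|89|89|a1|a1|89|f6|

RES = [0x49, 0x48, 0x89, 0x89, 0xa1, 0xa1, 0x89, 0xf6]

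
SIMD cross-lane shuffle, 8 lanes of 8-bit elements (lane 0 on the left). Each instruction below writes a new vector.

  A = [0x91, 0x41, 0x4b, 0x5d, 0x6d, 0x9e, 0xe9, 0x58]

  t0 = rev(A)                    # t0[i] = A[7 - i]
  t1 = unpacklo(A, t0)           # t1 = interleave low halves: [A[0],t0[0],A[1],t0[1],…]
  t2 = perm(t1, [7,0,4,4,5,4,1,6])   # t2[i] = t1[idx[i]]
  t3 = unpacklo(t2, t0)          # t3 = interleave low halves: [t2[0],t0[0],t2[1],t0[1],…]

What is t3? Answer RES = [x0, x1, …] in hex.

t0 = [0x58, 0xe9, 0x9e, 0x6d, 0x5d, 0x4b, 0x41, 0x91]
t1 = [0x91, 0x58, 0x41, 0xe9, 0x4b, 0x9e, 0x5d, 0x6d]
t2 = [0x6d, 0x91, 0x4b, 0x4b, 0x9e, 0x4b, 0x58, 0x5d]
t3 = [0x6d, 0x58, 0x91, 0xe9, 0x4b, 0x9e, 0x4b, 0x6d]

RES = [0x6d, 0x58, 0x91, 0xe9, 0x4b, 0x9e, 0x4b, 0x6d]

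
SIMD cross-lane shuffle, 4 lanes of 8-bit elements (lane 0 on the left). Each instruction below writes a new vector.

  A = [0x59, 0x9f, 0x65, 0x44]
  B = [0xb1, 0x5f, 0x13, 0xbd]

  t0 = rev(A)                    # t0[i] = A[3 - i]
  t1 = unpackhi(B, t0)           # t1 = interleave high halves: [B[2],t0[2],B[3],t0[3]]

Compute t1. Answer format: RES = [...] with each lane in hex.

RES = [ 0x13  0x9f  0xbd  0x59 ]

→ t0 |44|65|9f|59|
→ t1 |13|9f|bd|59|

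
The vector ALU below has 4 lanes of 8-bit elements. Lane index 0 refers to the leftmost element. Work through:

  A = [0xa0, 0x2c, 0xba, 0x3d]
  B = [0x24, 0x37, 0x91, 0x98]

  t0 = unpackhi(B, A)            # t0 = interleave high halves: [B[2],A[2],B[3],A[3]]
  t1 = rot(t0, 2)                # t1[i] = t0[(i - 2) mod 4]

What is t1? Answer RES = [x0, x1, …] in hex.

RES = [ 0x98  0x3d  0x91  0xba ]

→ t0 |91|ba|98|3d|
→ t1 |98|3d|91|ba|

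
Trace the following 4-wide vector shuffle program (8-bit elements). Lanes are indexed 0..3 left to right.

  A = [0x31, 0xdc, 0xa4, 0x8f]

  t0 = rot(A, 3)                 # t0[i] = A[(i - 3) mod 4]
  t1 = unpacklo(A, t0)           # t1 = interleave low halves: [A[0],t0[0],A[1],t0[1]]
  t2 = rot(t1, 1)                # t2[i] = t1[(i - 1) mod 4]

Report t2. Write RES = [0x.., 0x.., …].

RES = [ 0xa4  0x31  0xdc  0xdc ]

  t0: dc a4 8f 31
  t1: 31 dc dc a4
  t2: a4 31 dc dc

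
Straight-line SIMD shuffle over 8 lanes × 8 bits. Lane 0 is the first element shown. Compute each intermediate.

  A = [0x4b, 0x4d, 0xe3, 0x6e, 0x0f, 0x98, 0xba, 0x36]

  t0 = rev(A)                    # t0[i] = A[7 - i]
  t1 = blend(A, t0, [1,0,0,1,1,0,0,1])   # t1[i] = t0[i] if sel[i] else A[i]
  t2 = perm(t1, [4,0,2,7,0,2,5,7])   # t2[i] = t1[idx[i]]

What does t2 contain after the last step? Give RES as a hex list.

RES = [0x6e, 0x36, 0xe3, 0x4b, 0x36, 0xe3, 0x98, 0x4b]

→ t0 |36|ba|98|0f|6e|e3|4d|4b|
→ t1 |36|4d|e3|0f|6e|98|ba|4b|
→ t2 |6e|36|e3|4b|36|e3|98|4b|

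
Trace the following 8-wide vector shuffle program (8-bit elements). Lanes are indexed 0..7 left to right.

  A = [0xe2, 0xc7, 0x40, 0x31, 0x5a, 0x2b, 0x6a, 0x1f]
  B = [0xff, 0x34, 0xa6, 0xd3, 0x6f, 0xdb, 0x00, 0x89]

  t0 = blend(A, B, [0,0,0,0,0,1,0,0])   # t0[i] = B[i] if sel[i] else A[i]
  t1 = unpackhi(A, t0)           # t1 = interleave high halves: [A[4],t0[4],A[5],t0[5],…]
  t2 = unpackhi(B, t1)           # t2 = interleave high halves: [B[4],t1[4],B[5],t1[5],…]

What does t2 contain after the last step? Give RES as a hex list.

→ t0 |e2|c7|40|31|5a|db|6a|1f|
→ t1 |5a|5a|2b|db|6a|6a|1f|1f|
→ t2 |6f|6a|db|6a|00|1f|89|1f|

RES = [0x6f, 0x6a, 0xdb, 0x6a, 0x00, 0x1f, 0x89, 0x1f]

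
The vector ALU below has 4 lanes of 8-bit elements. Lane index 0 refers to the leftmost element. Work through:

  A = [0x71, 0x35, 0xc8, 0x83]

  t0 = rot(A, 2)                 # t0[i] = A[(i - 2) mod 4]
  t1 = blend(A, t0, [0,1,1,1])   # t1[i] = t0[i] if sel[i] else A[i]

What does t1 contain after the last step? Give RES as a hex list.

RES = [ 0x71  0x83  0x71  0x35 ]

  t0: c8 83 71 35
  t1: 71 83 71 35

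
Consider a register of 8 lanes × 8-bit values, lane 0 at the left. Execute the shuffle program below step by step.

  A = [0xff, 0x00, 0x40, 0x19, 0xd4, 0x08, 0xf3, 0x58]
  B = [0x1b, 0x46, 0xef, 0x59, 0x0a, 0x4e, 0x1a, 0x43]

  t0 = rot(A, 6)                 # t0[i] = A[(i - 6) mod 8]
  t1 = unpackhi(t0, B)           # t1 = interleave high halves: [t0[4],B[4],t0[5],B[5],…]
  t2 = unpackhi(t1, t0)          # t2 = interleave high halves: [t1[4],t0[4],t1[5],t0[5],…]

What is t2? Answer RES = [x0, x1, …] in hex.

  t0: 40 19 d4 08 f3 58 ff 00
  t1: f3 0a 58 4e ff 1a 00 43
  t2: ff f3 1a 58 00 ff 43 00

RES = [0xff, 0xf3, 0x1a, 0x58, 0x00, 0xff, 0x43, 0x00]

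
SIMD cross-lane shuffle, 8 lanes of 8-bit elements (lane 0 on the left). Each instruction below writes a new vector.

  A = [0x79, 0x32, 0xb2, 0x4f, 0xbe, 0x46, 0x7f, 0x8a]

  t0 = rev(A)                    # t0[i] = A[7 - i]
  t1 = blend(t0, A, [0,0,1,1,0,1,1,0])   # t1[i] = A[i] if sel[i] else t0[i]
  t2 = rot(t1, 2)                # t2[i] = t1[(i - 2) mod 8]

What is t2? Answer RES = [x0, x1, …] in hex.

RES = [ 0x7f  0x79  0x8a  0x7f  0xb2  0x4f  0x4f  0x46 ]

t0 = [0x8a, 0x7f, 0x46, 0xbe, 0x4f, 0xb2, 0x32, 0x79]
t1 = [0x8a, 0x7f, 0xb2, 0x4f, 0x4f, 0x46, 0x7f, 0x79]
t2 = [0x7f, 0x79, 0x8a, 0x7f, 0xb2, 0x4f, 0x4f, 0x46]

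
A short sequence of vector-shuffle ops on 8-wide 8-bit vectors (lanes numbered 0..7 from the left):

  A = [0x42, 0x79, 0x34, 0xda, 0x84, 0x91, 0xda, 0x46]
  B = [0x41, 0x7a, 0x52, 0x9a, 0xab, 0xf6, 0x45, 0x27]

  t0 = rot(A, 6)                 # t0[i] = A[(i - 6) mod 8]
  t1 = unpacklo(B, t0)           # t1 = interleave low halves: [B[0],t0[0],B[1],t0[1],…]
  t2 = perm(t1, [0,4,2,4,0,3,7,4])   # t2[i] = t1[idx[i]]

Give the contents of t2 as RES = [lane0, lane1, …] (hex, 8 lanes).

t0 = [0x34, 0xda, 0x84, 0x91, 0xda, 0x46, 0x42, 0x79]
t1 = [0x41, 0x34, 0x7a, 0xda, 0x52, 0x84, 0x9a, 0x91]
t2 = [0x41, 0x52, 0x7a, 0x52, 0x41, 0xda, 0x91, 0x52]

RES = [0x41, 0x52, 0x7a, 0x52, 0x41, 0xda, 0x91, 0x52]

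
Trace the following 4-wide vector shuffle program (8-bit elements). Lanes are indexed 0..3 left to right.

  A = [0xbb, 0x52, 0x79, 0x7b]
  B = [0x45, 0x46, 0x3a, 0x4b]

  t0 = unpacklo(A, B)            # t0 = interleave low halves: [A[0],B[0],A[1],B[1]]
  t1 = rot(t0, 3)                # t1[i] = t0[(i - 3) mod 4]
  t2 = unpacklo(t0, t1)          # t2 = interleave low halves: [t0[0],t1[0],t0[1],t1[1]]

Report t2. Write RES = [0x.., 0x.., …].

RES = [0xbb, 0x45, 0x45, 0x52]

  t0: bb 45 52 46
  t1: 45 52 46 bb
  t2: bb 45 45 52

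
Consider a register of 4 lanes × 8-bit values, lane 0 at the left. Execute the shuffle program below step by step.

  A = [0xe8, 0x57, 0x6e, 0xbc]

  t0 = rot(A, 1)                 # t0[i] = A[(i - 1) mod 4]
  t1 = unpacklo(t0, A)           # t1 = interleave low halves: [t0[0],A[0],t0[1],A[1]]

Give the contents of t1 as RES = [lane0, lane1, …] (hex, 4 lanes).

RES = [ 0xbc  0xe8  0xe8  0x57 ]

  t0: bc e8 57 6e
  t1: bc e8 e8 57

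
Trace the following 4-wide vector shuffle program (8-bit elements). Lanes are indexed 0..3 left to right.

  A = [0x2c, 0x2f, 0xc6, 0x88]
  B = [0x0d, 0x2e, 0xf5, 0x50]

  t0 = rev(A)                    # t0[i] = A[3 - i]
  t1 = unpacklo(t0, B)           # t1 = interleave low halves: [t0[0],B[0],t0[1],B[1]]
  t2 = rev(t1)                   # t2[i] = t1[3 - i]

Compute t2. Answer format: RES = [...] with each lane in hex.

  t0: 88 c6 2f 2c
  t1: 88 0d c6 2e
  t2: 2e c6 0d 88

RES = [0x2e, 0xc6, 0x0d, 0x88]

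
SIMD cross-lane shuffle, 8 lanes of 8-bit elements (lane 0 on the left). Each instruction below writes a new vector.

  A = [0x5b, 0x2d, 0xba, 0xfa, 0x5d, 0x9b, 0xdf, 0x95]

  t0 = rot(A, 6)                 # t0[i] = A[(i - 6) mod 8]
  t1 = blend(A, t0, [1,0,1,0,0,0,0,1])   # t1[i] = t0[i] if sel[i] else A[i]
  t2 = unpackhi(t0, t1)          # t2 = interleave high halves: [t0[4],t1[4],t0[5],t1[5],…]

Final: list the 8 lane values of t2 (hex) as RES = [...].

  t0: ba fa 5d 9b df 95 5b 2d
  t1: ba 2d 5d fa 5d 9b df 2d
  t2: df 5d 95 9b 5b df 2d 2d

RES = [0xdf, 0x5d, 0x95, 0x9b, 0x5b, 0xdf, 0x2d, 0x2d]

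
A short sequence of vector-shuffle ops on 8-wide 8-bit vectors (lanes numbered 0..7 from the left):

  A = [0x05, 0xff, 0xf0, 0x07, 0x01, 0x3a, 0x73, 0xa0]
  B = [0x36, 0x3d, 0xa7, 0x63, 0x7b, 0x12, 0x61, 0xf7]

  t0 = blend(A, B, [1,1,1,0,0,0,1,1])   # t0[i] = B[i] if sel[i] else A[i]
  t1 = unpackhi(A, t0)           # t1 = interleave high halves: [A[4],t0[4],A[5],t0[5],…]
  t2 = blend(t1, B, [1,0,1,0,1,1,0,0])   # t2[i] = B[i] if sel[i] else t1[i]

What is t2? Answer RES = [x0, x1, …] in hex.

t0 = [0x36, 0x3d, 0xa7, 0x07, 0x01, 0x3a, 0x61, 0xf7]
t1 = [0x01, 0x01, 0x3a, 0x3a, 0x73, 0x61, 0xa0, 0xf7]
t2 = [0x36, 0x01, 0xa7, 0x3a, 0x7b, 0x12, 0xa0, 0xf7]

RES = [0x36, 0x01, 0xa7, 0x3a, 0x7b, 0x12, 0xa0, 0xf7]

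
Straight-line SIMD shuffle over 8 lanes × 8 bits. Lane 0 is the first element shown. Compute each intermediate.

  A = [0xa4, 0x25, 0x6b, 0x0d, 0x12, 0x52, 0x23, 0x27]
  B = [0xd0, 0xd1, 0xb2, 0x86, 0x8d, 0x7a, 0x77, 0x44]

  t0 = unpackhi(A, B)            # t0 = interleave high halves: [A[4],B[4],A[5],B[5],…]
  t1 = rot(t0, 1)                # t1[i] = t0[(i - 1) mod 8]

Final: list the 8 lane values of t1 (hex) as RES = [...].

RES = [ 0x44  0x12  0x8d  0x52  0x7a  0x23  0x77  0x27 ]

→ t0 |12|8d|52|7a|23|77|27|44|
→ t1 |44|12|8d|52|7a|23|77|27|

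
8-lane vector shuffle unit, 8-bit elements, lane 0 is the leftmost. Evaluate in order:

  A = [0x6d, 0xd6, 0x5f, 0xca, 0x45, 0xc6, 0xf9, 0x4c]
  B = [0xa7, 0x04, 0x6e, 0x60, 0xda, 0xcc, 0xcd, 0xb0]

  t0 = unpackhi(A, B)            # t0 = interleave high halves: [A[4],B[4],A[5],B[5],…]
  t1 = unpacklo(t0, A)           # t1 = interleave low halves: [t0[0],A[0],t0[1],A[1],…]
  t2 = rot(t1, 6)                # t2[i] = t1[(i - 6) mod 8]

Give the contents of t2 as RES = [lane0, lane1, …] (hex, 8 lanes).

RES = [0xda, 0xd6, 0xc6, 0x5f, 0xcc, 0xca, 0x45, 0x6d]

→ t0 |45|da|c6|cc|f9|cd|4c|b0|
→ t1 |45|6d|da|d6|c6|5f|cc|ca|
→ t2 |da|d6|c6|5f|cc|ca|45|6d|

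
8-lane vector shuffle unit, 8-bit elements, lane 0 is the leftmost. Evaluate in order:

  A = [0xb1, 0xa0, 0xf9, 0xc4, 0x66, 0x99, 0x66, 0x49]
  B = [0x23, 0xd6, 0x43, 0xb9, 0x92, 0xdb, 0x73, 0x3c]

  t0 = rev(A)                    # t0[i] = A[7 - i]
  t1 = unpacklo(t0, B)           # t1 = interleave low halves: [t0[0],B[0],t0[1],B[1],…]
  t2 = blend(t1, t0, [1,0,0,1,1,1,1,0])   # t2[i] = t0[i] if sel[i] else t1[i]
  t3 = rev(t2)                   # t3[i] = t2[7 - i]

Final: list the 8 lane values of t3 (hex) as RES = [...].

RES = [ 0xb9  0xa0  0xf9  0xc4  0x66  0x66  0x23  0x49 ]

t0 = [0x49, 0x66, 0x99, 0x66, 0xc4, 0xf9, 0xa0, 0xb1]
t1 = [0x49, 0x23, 0x66, 0xd6, 0x99, 0x43, 0x66, 0xb9]
t2 = [0x49, 0x23, 0x66, 0x66, 0xc4, 0xf9, 0xa0, 0xb9]
t3 = [0xb9, 0xa0, 0xf9, 0xc4, 0x66, 0x66, 0x23, 0x49]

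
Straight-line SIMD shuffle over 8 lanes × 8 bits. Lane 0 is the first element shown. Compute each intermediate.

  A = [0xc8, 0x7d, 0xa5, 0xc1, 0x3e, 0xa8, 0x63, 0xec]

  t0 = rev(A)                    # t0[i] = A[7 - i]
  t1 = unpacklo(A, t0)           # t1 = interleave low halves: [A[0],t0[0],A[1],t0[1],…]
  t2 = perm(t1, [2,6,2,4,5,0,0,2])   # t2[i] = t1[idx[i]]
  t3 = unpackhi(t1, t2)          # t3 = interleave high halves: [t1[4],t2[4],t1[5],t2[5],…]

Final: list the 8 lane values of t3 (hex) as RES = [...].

RES = [ 0xa5  0xa8  0xa8  0xc8  0xc1  0xc8  0x3e  0x7d ]

→ t0 |ec|63|a8|3e|c1|a5|7d|c8|
→ t1 |c8|ec|7d|63|a5|a8|c1|3e|
→ t2 |7d|c1|7d|a5|a8|c8|c8|7d|
→ t3 |a5|a8|a8|c8|c1|c8|3e|7d|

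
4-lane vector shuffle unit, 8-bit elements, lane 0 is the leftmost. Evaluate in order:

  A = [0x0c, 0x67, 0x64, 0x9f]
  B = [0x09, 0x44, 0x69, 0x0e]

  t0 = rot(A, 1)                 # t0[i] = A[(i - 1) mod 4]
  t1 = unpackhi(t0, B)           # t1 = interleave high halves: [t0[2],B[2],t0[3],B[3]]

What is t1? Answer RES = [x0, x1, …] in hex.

RES = [ 0x67  0x69  0x64  0x0e ]

→ t0 |9f|0c|67|64|
→ t1 |67|69|64|0e|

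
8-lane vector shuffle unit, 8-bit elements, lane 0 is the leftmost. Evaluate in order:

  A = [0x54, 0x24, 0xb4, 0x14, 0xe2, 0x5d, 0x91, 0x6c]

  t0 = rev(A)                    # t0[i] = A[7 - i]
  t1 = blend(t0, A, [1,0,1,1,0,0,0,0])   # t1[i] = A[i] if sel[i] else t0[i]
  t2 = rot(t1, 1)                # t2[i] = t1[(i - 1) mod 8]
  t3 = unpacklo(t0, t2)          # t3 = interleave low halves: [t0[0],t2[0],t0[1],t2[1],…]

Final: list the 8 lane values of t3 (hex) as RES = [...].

RES = [ 0x6c  0x54  0x91  0x54  0x5d  0x91  0xe2  0xb4 ]

→ t0 |6c|91|5d|e2|14|b4|24|54|
→ t1 |54|91|b4|14|14|b4|24|54|
→ t2 |54|54|91|b4|14|14|b4|24|
→ t3 |6c|54|91|54|5d|91|e2|b4|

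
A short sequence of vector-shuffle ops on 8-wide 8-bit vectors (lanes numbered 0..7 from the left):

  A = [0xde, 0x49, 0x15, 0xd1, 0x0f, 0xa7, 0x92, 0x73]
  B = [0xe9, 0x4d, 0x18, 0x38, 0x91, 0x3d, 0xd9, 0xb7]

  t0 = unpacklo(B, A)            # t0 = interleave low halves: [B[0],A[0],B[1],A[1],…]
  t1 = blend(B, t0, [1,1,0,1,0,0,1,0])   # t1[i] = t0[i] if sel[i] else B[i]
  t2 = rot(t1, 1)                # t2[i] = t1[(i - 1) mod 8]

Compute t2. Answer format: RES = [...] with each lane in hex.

RES = [0xb7, 0xe9, 0xde, 0x18, 0x49, 0x91, 0x3d, 0x38]

t0 = [0xe9, 0xde, 0x4d, 0x49, 0x18, 0x15, 0x38, 0xd1]
t1 = [0xe9, 0xde, 0x18, 0x49, 0x91, 0x3d, 0x38, 0xb7]
t2 = [0xb7, 0xe9, 0xde, 0x18, 0x49, 0x91, 0x3d, 0x38]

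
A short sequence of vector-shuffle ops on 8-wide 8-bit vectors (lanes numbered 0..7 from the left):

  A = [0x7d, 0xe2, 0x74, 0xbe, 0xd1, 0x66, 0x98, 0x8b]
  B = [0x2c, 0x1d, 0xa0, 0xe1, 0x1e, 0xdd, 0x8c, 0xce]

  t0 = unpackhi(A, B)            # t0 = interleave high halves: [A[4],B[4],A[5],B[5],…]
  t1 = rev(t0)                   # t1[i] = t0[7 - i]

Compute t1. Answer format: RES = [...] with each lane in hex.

RES = [ 0xce  0x8b  0x8c  0x98  0xdd  0x66  0x1e  0xd1 ]

  t0: d1 1e 66 dd 98 8c 8b ce
  t1: ce 8b 8c 98 dd 66 1e d1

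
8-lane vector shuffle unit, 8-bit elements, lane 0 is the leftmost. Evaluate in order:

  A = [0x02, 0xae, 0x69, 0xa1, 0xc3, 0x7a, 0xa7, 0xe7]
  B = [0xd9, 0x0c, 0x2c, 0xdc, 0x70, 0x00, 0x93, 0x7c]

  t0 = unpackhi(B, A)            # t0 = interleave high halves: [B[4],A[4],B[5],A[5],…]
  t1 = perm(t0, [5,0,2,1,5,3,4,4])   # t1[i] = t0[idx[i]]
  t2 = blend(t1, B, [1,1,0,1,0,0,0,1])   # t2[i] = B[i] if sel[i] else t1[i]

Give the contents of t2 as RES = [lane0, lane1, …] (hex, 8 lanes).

t0 = [0x70, 0xc3, 0x00, 0x7a, 0x93, 0xa7, 0x7c, 0xe7]
t1 = [0xa7, 0x70, 0x00, 0xc3, 0xa7, 0x7a, 0x93, 0x93]
t2 = [0xd9, 0x0c, 0x00, 0xdc, 0xa7, 0x7a, 0x93, 0x7c]

RES = [0xd9, 0x0c, 0x00, 0xdc, 0xa7, 0x7a, 0x93, 0x7c]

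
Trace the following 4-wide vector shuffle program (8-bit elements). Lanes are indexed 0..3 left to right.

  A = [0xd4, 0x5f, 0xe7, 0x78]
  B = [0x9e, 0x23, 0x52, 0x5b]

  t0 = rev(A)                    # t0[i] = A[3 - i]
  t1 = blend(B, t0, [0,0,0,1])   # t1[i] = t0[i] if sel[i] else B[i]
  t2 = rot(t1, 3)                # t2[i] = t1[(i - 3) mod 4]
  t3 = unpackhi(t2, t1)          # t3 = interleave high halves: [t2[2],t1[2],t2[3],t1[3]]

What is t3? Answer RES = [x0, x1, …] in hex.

RES = [ 0xd4  0x52  0x9e  0xd4 ]

  t0: 78 e7 5f d4
  t1: 9e 23 52 d4
  t2: 23 52 d4 9e
  t3: d4 52 9e d4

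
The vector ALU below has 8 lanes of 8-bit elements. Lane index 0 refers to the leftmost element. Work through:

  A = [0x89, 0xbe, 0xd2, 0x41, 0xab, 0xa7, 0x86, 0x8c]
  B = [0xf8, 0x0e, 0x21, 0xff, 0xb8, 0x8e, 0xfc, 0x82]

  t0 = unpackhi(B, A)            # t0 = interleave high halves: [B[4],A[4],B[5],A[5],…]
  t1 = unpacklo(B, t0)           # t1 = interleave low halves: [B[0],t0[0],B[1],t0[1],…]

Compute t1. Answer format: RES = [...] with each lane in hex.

RES = [0xf8, 0xb8, 0x0e, 0xab, 0x21, 0x8e, 0xff, 0xa7]

  t0: b8 ab 8e a7 fc 86 82 8c
  t1: f8 b8 0e ab 21 8e ff a7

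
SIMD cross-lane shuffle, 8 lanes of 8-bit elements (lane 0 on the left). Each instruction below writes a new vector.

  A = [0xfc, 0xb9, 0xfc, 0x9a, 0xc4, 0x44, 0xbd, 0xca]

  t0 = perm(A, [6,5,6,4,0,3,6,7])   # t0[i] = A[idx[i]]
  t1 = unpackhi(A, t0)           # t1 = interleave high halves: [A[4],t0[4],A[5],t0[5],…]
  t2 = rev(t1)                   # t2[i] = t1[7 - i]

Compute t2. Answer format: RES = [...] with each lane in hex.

RES = [0xca, 0xca, 0xbd, 0xbd, 0x9a, 0x44, 0xfc, 0xc4]

→ t0 |bd|44|bd|c4|fc|9a|bd|ca|
→ t1 |c4|fc|44|9a|bd|bd|ca|ca|
→ t2 |ca|ca|bd|bd|9a|44|fc|c4|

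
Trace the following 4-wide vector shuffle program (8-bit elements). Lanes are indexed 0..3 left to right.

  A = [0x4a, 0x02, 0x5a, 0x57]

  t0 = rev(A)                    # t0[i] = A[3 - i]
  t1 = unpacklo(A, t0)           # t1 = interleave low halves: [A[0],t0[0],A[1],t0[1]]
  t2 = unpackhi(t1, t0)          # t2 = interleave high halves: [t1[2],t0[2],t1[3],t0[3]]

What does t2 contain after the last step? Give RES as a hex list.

  t0: 57 5a 02 4a
  t1: 4a 57 02 5a
  t2: 02 02 5a 4a

RES = [0x02, 0x02, 0x5a, 0x4a]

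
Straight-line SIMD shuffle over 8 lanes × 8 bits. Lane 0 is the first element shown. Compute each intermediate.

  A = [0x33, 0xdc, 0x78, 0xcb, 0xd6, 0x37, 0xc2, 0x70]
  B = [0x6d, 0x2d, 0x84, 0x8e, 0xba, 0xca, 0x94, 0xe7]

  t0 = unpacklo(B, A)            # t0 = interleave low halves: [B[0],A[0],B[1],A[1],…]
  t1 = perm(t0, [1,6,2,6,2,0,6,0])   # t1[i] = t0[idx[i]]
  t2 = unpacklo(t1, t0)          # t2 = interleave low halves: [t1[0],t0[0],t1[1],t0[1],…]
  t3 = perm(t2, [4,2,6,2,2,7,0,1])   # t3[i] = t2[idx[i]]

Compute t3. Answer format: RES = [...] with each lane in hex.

RES = [0x2d, 0x8e, 0x8e, 0x8e, 0x8e, 0xdc, 0x33, 0x6d]

  t0: 6d 33 2d dc 84 78 8e cb
  t1: 33 8e 2d 8e 2d 6d 8e 6d
  t2: 33 6d 8e 33 2d 2d 8e dc
  t3: 2d 8e 8e 8e 8e dc 33 6d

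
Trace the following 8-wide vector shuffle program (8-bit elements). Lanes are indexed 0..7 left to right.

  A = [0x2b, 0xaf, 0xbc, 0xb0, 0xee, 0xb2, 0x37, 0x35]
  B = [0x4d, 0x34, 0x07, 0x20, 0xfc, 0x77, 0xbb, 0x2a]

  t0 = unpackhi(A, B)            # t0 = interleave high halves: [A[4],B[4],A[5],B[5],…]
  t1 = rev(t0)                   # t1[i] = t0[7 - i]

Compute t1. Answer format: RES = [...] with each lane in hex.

t0 = [0xee, 0xfc, 0xb2, 0x77, 0x37, 0xbb, 0x35, 0x2a]
t1 = [0x2a, 0x35, 0xbb, 0x37, 0x77, 0xb2, 0xfc, 0xee]

RES = [ 0x2a  0x35  0xbb  0x37  0x77  0xb2  0xfc  0xee ]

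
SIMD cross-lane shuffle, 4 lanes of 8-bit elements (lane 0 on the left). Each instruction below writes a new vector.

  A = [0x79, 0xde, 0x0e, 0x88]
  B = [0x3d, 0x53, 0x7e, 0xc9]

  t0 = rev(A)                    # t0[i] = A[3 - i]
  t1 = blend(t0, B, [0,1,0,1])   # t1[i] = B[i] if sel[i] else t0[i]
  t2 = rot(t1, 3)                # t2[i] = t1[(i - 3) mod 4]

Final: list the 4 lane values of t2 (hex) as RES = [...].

RES = [0x53, 0xde, 0xc9, 0x88]

t0 = [0x88, 0x0e, 0xde, 0x79]
t1 = [0x88, 0x53, 0xde, 0xc9]
t2 = [0x53, 0xde, 0xc9, 0x88]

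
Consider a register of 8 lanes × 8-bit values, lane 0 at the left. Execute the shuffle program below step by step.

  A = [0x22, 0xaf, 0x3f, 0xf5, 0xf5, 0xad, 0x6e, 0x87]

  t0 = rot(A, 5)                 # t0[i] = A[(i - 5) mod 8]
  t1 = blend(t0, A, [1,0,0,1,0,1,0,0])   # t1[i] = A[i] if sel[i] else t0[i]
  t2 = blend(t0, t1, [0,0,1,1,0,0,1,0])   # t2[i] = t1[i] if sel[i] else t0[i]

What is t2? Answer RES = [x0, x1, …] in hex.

  t0: f5 f5 ad 6e 87 22 af 3f
  t1: 22 f5 ad f5 87 ad af 3f
  t2: f5 f5 ad f5 87 22 af 3f

RES = [0xf5, 0xf5, 0xad, 0xf5, 0x87, 0x22, 0xaf, 0x3f]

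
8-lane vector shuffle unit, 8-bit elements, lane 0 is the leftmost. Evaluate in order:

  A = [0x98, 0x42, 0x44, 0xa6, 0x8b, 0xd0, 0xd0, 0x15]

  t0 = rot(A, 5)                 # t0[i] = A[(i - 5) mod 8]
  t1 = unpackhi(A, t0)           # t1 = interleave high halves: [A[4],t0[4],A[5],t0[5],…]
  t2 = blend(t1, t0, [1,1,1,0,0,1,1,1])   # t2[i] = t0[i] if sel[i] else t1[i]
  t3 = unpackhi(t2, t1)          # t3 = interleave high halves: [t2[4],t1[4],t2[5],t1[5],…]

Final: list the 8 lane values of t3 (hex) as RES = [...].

t0 = [0xa6, 0x8b, 0xd0, 0xd0, 0x15, 0x98, 0x42, 0x44]
t1 = [0x8b, 0x15, 0xd0, 0x98, 0xd0, 0x42, 0x15, 0x44]
t2 = [0xa6, 0x8b, 0xd0, 0x98, 0xd0, 0x98, 0x42, 0x44]
t3 = [0xd0, 0xd0, 0x98, 0x42, 0x42, 0x15, 0x44, 0x44]

RES = [ 0xd0  0xd0  0x98  0x42  0x42  0x15  0x44  0x44 ]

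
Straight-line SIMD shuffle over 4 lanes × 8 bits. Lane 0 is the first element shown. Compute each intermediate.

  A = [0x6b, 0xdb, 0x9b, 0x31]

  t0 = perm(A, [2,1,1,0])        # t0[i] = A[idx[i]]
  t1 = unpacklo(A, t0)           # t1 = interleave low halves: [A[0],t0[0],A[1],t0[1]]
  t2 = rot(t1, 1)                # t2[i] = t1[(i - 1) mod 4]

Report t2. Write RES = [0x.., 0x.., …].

  t0: 9b db db 6b
  t1: 6b 9b db db
  t2: db 6b 9b db

RES = [0xdb, 0x6b, 0x9b, 0xdb]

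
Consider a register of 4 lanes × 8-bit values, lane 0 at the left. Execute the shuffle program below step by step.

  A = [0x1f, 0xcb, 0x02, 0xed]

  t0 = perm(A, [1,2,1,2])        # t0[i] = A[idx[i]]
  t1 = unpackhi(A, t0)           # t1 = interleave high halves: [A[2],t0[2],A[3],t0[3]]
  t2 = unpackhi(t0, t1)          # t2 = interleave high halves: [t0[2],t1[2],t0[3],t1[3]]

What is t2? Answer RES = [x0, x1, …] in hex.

RES = [ 0xcb  0xed  0x02  0x02 ]

→ t0 |cb|02|cb|02|
→ t1 |02|cb|ed|02|
→ t2 |cb|ed|02|02|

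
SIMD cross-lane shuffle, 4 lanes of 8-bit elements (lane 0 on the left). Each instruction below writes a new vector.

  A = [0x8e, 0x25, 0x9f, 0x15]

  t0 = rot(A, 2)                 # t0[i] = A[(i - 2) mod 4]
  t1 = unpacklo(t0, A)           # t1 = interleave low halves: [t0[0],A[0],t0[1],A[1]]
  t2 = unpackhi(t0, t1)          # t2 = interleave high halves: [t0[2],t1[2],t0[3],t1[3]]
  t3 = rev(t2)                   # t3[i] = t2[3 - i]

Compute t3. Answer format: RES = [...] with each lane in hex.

→ t0 |9f|15|8e|25|
→ t1 |9f|8e|15|25|
→ t2 |8e|15|25|25|
→ t3 |25|25|15|8e|

RES = [ 0x25  0x25  0x15  0x8e ]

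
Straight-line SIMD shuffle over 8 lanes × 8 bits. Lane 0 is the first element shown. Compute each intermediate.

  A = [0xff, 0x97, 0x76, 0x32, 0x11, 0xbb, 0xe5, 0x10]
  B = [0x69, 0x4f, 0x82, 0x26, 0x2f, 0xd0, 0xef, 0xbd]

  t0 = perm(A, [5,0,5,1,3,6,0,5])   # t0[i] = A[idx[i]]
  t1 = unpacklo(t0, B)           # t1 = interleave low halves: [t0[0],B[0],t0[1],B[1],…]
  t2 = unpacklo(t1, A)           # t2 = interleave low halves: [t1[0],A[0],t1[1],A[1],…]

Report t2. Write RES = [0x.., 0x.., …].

t0 = [0xbb, 0xff, 0xbb, 0x97, 0x32, 0xe5, 0xff, 0xbb]
t1 = [0xbb, 0x69, 0xff, 0x4f, 0xbb, 0x82, 0x97, 0x26]
t2 = [0xbb, 0xff, 0x69, 0x97, 0xff, 0x76, 0x4f, 0x32]

RES = [ 0xbb  0xff  0x69  0x97  0xff  0x76  0x4f  0x32 ]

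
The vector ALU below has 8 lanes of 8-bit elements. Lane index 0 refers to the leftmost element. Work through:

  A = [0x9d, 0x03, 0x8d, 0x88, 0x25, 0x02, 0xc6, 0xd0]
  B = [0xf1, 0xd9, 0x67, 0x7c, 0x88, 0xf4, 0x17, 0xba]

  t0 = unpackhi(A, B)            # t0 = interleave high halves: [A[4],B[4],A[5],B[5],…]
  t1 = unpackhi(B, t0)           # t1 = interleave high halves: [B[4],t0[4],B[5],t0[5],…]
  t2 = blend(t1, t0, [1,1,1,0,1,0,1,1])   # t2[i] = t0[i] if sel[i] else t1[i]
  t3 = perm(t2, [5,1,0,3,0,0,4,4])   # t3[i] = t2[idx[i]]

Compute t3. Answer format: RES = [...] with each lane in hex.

  t0: 25 88 02 f4 c6 17 d0 ba
  t1: 88 c6 f4 17 17 d0 ba ba
  t2: 25 88 02 17 c6 d0 d0 ba
  t3: d0 88 25 17 25 25 c6 c6

RES = [ 0xd0  0x88  0x25  0x17  0x25  0x25  0xc6  0xc6 ]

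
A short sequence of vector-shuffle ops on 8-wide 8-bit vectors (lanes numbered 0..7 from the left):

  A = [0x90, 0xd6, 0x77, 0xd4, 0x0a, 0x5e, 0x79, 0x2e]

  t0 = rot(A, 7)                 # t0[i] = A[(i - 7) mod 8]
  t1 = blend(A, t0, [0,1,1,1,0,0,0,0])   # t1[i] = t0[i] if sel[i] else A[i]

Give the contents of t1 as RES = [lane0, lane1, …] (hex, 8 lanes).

→ t0 |d6|77|d4|0a|5e|79|2e|90|
→ t1 |90|77|d4|0a|0a|5e|79|2e|

RES = [ 0x90  0x77  0xd4  0x0a  0x0a  0x5e  0x79  0x2e ]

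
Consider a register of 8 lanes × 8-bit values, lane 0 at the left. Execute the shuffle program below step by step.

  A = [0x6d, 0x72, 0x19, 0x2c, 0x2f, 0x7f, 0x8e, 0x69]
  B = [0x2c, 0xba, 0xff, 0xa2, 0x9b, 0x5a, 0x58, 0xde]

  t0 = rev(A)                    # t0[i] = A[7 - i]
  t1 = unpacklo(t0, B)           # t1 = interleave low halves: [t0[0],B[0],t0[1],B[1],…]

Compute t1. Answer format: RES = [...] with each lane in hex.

→ t0 |69|8e|7f|2f|2c|19|72|6d|
→ t1 |69|2c|8e|ba|7f|ff|2f|a2|

RES = [0x69, 0x2c, 0x8e, 0xba, 0x7f, 0xff, 0x2f, 0xa2]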